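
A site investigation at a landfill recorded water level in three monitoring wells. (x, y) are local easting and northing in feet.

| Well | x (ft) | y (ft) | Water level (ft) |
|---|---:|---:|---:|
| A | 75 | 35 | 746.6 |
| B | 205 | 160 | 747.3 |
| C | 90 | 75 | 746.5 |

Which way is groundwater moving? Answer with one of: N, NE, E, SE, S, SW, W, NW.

NW

Differences from A: to B (Δx, Δy, Δh) = (130, 125, +0.7); to C = (15, 40, -0.1).
Solve a·Δx + b·Δy = Δh: det = 130·40 − 15·125 = 3325.
∂h/∂x = [(+0.7)·40 − (-0.1)·125] / 3325 = +0.01218
∂h/∂y = [130·(-0.1) − 15·(+0.7)] / 3325 = -0.007068
Flow = −∇h = (-0.01218 east, +0.007068 north), which points northwest.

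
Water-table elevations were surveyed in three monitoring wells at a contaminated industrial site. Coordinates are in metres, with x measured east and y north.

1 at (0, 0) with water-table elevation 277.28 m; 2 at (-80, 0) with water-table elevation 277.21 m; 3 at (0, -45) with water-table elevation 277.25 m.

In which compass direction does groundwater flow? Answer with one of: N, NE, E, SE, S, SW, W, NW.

∂h/∂x = (277.21 − 277.28) / (-80 − 0) = +0.0008750
∂h/∂y = (277.25 − 277.28) / (-45 − 0) = +0.0006667
Flow = −∇h = (-0.0008750 east, -0.0006667 north), which points southwest.

SW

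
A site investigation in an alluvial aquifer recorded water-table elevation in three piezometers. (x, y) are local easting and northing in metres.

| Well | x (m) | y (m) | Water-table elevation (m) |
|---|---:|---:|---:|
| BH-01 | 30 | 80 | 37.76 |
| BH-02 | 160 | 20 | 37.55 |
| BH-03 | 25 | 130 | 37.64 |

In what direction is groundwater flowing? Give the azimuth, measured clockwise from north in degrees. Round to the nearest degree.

047°

Differences from BH-01: to BH-02 (Δx, Δy, Δh) = (130, -60, -0.21); to BH-03 = (-5, 50, -0.12).
Determinant of the coordinate differences = 130·50 − (-5)·(-60) = 6200.
∂h/∂x = [(-0.21)·50 − (-0.12)·(-60)] / 6200 = -0.002855
∂h/∂y = [130·(-0.12) − (-5)·(-0.21)] / 6200 = -0.002685
Flow direction (−∇h) has components (+0.002855 E, +0.002685 N).
Azimuth = atan2(E, N) = atan2(+0.002855, +0.002685) = 46.8° ≈ 047°.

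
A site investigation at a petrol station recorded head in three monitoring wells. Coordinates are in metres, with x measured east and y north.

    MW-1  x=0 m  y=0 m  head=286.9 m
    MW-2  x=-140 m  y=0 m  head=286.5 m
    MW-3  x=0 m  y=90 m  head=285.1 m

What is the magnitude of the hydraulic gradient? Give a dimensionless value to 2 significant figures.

0.020

∂h/∂x = (286.5 − 286.9) / (-140 − 0) = +0.002857
∂h/∂y = (285.1 − 286.9) / (90 − 0) = -0.02000
|∇h| = √(0.002857² + -0.02000²) = 0.0202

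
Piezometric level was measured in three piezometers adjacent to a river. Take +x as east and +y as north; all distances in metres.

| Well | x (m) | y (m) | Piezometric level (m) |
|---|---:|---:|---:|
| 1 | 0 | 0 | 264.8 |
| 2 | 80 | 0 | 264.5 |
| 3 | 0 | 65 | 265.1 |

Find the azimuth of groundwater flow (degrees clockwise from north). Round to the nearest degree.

141°

∂h/∂x = (264.5 − 264.8) / (80 − 0) = -0.003750
∂h/∂y = (265.1 − 264.8) / (65 − 0) = +0.004615
Flow direction (−∇h) has components (+0.003750 E, -0.004615 N).
Azimuth = atan2(E, N) = atan2(+0.003750, -0.004615) = 140.9° ≈ 141°.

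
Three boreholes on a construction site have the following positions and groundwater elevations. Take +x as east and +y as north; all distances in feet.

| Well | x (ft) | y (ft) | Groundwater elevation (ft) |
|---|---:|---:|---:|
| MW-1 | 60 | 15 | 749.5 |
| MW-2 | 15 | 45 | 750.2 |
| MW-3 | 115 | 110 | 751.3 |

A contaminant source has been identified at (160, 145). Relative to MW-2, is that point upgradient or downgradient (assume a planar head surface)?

upgradient

Differences from MW-1: to MW-2 (Δx, Δy, Δh) = (-45, 30, +0.7); to MW-3 = (55, 95, +1.8).
Solve a·Δx + b·Δy = Δh: det = (-45)·95 − 55·30 = -5925.
∂h/∂x = [(+0.7)·95 − (+1.8)·30] / -5925 = -0.002110
∂h/∂y = [(-45)·(+1.8) − 55·(+0.7)] / -5925 = +0.02017
Head at (160, 145) = 749.5 + (-0.002110)·(100) + (+0.02017)·(130) = 751.91 ft.
That is higher than the 750.2 ft at MW-2, so the point is upgradient.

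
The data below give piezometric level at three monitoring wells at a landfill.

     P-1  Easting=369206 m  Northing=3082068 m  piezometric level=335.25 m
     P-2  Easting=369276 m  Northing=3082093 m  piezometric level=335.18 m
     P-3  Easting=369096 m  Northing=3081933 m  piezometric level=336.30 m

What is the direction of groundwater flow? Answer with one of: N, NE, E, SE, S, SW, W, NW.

N

With h = a·x + b·y + c and P-1 as origin, the differences give:
  70·a + 25·b = -0.07
  (-110)·a + (-135)·b = +1.05
Eliminate b (×(-135) and ×25, subtract): -6700·a = -16.800 → a = ∂h/∂x = +0.002507
Back-substitute: b = ∂h/∂y = -0.009821.
Flow = −∇h = (-0.002507 east, +0.009821 north), which points north.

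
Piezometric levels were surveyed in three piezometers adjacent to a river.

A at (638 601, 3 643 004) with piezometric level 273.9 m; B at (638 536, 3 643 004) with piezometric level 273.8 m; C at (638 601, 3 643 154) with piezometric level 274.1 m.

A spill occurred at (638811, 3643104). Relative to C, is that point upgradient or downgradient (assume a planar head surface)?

upgradient

∂h/∂x = (273.8 − 273.9) / (638536 − 638601) = +0.001538
∂h/∂y = (274.1 − 273.9) / (3643154 − 3643004) = +0.001333
Head at (638811, 3643104) = 273.9 + (+0.001538)·(210) + (+0.001333)·(100) = 274.36 m.
That is higher than the 274.1 m at C, so the point is upgradient.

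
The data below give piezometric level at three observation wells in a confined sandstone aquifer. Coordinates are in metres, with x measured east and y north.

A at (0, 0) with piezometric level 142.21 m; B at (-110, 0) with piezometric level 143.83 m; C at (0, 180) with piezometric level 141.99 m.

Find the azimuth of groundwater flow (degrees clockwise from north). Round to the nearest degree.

085°

∂h/∂x = (143.83 − 142.21) / (-110 − 0) = -0.01473
∂h/∂y = (141.99 − 142.21) / (180 − 0) = -0.001222
Flow direction (−∇h) has components (+0.01473 E, +0.001222 N).
Azimuth = atan2(E, N) = atan2(+0.01473, +0.001222) = 85.3° ≈ 085°.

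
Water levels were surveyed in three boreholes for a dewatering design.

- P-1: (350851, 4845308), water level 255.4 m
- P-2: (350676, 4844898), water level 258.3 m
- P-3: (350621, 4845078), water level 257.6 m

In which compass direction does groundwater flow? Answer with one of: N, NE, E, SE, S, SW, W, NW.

NE

Taking P-1 as reference: P-2−P-1 = (-175, -410, +2.9); P-3−P-1 = (-230, -230, +2.2).
Determinant of the coordinate differences = (-175)·(-230) − (-230)·(-410) = -54050.
∂h/∂x = [(+2.9)·(-230) − (+2.2)·(-410)] / -54050 = -0.004348
∂h/∂y = [(-175)·(+2.2) − (-230)·(+2.9)] / -54050 = -0.005217
Flow = −∇h = (+0.004348 east, +0.005217 north), which points northeast.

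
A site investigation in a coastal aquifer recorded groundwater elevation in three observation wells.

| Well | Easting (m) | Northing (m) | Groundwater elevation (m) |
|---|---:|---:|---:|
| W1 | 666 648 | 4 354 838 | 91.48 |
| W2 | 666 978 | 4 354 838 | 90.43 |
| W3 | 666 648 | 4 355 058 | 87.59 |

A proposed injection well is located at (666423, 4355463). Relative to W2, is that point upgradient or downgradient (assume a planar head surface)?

∂h/∂x = (90.43 − 91.48) / (666978 − 666648) = -0.003182
∂h/∂y = (87.59 − 91.48) / (4355058 − 4354838) = -0.01768
Head at (666423, 4355463) = 91.48 + (-0.003182)·(-225) + (-0.01768)·(625) = 81.14 m.
That is lower than the 90.43 m at W2, so the point is downgradient.

downgradient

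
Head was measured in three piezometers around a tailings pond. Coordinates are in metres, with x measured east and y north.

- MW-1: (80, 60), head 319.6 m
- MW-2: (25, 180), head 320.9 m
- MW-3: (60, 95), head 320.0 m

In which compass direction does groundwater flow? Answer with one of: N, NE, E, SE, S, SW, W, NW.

Taking MW-1 as reference: MW-2−MW-1 = (-55, 120, +1.3); MW-3−MW-1 = (-20, 35, +0.4).
Determinant of the coordinate differences = (-55)·35 − (-20)·120 = 475.
∂h/∂x = [(+1.3)·35 − (+0.4)·120] / 475 = -0.005263
∂h/∂y = [(-55)·(+0.4) − (-20)·(+1.3)] / 475 = +0.008421
Flow = −∇h = (+0.005263 east, -0.008421 north), which points southeast.

SE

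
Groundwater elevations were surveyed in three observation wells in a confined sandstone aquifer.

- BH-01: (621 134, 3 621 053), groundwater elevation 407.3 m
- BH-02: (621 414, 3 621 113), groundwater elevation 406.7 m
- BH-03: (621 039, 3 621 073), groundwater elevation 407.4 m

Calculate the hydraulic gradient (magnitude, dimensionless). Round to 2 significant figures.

0.0030

With h = a·x + b·y + c and BH-01 as origin, the differences give:
  280·a + 60·b = -0.6
  (-95)·a + 20·b = +0.1
Eliminate b (×20 and ×60, subtract): 11300·a = -18.00 → a = ∂h/∂x = -0.001593
Back-substitute: b = ∂h/∂y = -0.002566.
|∇h| = √(-0.001593² + -0.002566²) = 0.00302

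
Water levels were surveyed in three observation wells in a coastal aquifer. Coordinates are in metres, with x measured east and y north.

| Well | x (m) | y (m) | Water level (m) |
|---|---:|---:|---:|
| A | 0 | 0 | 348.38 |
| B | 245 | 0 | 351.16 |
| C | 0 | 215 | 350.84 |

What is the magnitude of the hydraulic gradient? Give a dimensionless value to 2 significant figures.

0.016

∂h/∂x = (351.16 − 348.38) / (245 − 0) = +0.01135
∂h/∂y = (350.84 − 348.38) / (215 − 0) = +0.01144
|∇h| = √(0.01135² + 0.01144²) = 0.01612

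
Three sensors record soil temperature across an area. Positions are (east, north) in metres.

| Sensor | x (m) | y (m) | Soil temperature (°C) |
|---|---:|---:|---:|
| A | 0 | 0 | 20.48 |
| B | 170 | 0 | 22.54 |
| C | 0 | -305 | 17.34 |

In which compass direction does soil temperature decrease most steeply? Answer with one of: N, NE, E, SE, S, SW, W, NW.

∂T/∂x = (22.54 − 20.48) / (170 − 0) = +0.01212
∂T/∂y = (17.34 − 20.48) / (-305 − 0) = +0.01030
Steepest decrease is along −∇f = (-0.01212 E, -0.01030 N) → southwest.

SW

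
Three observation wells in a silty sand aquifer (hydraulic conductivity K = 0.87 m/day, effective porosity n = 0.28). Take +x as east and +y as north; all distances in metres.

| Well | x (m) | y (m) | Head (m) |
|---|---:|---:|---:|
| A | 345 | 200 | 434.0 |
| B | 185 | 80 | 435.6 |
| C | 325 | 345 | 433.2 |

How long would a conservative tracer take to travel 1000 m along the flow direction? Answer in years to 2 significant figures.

Three-point gradient (reference A): Δ to B = (-160, -120, +1.6), Δ to C = (-20, 145, -0.8).
∂h/∂x = -0.005313, ∂h/∂y = -0.006250 (det = -25600).
|∇h| = √(-0.005313² + -0.006250²) = 0.008203
Seepage velocity v = K·i/n = 0.87 × 0.008203 / 0.28 = 0.02549 m/day.
t = 1000 / 0.02549 = 3.923e+04 days = 107 years.

110 years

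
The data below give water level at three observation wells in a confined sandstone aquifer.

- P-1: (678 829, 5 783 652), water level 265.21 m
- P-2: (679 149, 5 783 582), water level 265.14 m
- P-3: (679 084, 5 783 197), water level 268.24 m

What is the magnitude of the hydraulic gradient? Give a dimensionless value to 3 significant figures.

With h = a·x + b·y + c and P-1 as origin, the differences give:
  320·a + (-70)·b = -0.07
  255·a + (-455)·b = +3.03
Eliminate b (×(-455) and ×(-70), subtract): -127750·a = 243.950 → a = ∂h/∂x = -0.001910
Back-substitute: b = ∂h/∂y = -0.007730.
|∇h| = √(-0.001910² + -0.007730²) = 0.007962

0.00796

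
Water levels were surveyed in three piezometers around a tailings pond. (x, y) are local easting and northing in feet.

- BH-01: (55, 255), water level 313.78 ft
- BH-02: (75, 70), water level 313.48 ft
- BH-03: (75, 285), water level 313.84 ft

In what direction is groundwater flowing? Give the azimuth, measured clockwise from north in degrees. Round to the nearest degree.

Taking BH-01 as reference: BH-02−BH-01 = (20, -185, -0.30); BH-03−BH-01 = (20, 30, +0.06).
Determinant of the coordinate differences = 20·30 − 20·(-185) = 4300.
∂h/∂x = [(-0.30)·30 − (+0.06)·(-185)] / 4300 = +0.0004884
∂h/∂y = [20·(+0.06) − 20·(-0.30)] / 4300 = +0.001674
Flow direction (−∇h) has components (-0.0004884 E, -0.001674 N).
Azimuth = atan2(E, N) = atan2(-0.0004884, -0.001674) = 196.3° ≈ 196°.

196°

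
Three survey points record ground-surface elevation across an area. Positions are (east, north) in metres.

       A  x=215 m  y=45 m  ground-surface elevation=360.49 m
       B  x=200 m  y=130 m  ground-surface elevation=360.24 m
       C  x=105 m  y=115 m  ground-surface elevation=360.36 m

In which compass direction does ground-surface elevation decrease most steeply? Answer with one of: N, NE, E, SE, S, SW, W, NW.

N

With z = a·x + b·y + c and A as origin, the differences give:
  (-15)·a + 85·b = -0.25
  (-110)·a + 70·b = -0.13
Eliminate b (×70 and ×85, subtract): 8300·a = -6.450 → a = ∂z/∂x = -0.0007771
Back-substitute: b = ∂z/∂y = -0.003078.
Steepest decrease is along −∇f = (+0.0007771 E, +0.003078 N) → north.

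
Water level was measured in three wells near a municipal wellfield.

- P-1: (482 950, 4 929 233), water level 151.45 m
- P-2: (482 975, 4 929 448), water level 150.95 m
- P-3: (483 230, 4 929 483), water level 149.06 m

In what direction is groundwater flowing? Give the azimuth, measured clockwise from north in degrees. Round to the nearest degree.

Taking P-1 as reference: P-2−P-1 = (25, 215, -0.50); P-3−P-1 = (280, 250, -2.39).
Determinant of the coordinate differences = 25·250 − 280·215 = -53950.
∂h/∂x = [(-0.50)·250 − (-2.39)·215] / -53950 = -0.007208
∂h/∂y = [25·(-2.39) − 280·(-0.50)] / -53950 = -0.001487
Flow direction (−∇h) has components (+0.007208 E, +0.001487 N).
Azimuth = atan2(E, N) = atan2(+0.007208, +0.001487) = 78.3° ≈ 078°.

078°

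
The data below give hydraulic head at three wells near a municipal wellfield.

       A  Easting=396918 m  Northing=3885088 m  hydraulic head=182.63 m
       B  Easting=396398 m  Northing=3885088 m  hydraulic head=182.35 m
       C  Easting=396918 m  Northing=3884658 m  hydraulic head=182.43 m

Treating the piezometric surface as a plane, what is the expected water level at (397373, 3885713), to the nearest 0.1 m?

183.2 m

∂h/∂x = (182.35 − 182.63) / (396398 − 396918) = +0.0005385
∂h/∂y = (182.43 − 182.63) / (3884658 − 3885088) = +0.0004651
h(397373, 3885713) = 182.63 + (+0.0005385)·(455) + (+0.0004651)·(625) = 182.63 +0.245 +0.291 = 183.166 m.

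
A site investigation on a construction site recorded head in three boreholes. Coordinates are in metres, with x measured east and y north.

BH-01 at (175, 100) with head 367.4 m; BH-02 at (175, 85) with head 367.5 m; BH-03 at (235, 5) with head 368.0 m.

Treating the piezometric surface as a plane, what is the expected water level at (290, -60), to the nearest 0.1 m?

Differences from BH-01: to BH-02 (Δx, Δy, Δh) = (0, -15, +0.1); to BH-03 = (60, -95, +0.6).
Determinant of the coordinate differences = 0·(-95) − 60·(-15) = 900.
∂h/∂x = [(+0.1)·(-95) − (+0.6)·(-15)] / 900 = -0.0005556
∂h/∂y = [0·(+0.6) − 60·(+0.1)] / 900 = -0.006667
h(290, -60) = 367.4 + (-0.0005556)·(115) + (-0.006667)·(-160) = 367.4 -0.064 +1.067 = 368.403 m.

368.4 m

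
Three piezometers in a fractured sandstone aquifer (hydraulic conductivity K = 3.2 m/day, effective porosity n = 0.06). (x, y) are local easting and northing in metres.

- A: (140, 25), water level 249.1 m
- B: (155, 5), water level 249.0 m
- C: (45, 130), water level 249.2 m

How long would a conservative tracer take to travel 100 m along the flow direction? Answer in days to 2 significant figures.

52 days

With h = a·x + b·y + c and A as origin, the differences give:
  15·a + (-20)·b = -0.1
  (-95)·a + 105·b = +0.1
Eliminate b (×105 and ×(-20), subtract): -325·a = -8.50 → a = ∂h/∂x = +0.02615
Back-substitute: b = ∂h/∂y = +0.02462.
|∇h| = √(0.02615² + 0.02462²) = 0.03592
Seepage velocity v = K·i/n = 3.2 × 0.03592 / 0.06 = 1.916 m/day.
t = 100 / 1.916 = 52.19 days.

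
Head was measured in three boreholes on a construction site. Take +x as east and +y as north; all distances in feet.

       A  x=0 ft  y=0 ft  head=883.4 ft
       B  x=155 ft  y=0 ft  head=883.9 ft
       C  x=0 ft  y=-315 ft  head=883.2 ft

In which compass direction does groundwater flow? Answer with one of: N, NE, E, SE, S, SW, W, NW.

∂h/∂x = (883.9 − 883.4) / (155 − 0) = +0.003226
∂h/∂y = (883.2 − 883.4) / (-315 − 0) = +0.0006349
Flow = −∇h = (-0.003226 east, -0.0006349 north), which points west.

W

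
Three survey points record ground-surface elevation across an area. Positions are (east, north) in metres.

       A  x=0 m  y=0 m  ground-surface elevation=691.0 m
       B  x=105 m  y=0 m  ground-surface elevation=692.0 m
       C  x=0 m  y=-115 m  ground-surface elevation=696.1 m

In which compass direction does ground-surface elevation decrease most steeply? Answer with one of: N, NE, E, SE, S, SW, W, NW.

∂z/∂x = (692.0 − 691.0) / (105 − 0) = +0.009524
∂z/∂y = (696.1 − 691.0) / (-115 − 0) = -0.04435
Steepest decrease is along −∇f = (-0.009524 E, +0.04435 N) → north.

N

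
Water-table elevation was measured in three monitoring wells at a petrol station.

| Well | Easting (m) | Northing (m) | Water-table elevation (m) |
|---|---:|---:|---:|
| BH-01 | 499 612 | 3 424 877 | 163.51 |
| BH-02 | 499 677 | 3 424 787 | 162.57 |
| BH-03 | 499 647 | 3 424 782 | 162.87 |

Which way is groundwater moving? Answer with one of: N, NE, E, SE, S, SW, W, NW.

With h = a·x + b·y + c and BH-01 as origin, the differences give:
  65·a + (-90)·b = -0.94
  35·a + (-95)·b = -0.64
Eliminate b (×(-95) and ×(-90), subtract): -3025·a = 31.700 → a = ∂h/∂x = -0.01048
Back-substitute: b = ∂h/∂y = +0.002876.
Flow = −∇h = (+0.01048 east, -0.002876 north), which points east.

E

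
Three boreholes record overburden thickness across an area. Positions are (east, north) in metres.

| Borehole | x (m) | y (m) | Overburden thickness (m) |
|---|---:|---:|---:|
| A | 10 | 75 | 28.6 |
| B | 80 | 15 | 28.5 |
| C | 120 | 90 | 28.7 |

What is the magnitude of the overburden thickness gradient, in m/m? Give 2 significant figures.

0.0024 m/m

Taking A as reference: B−A = (70, -60, -0.1); C−A = (110, 15, +0.1).
Determinant of the coordinate differences = 70·15 − 110·(-60) = 7650.
∂d/∂x = [(-0.1)·15 − (+0.1)·(-60)] / 7650 = +0.0005882
∂d/∂y = [70·(+0.1) − 110·(-0.1)] / 7650 = +0.002353
|∇f| = √(0.0005882² + 0.002353²) = 0.002425 m/m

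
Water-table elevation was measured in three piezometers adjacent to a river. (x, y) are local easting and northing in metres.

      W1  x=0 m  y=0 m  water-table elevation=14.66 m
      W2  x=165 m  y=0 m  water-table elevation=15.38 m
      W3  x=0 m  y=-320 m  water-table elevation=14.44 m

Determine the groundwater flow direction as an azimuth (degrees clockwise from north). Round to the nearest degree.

261°

∂h/∂x = (15.38 − 14.66) / (165 − 0) = +0.004364
∂h/∂y = (14.44 − 14.66) / (-320 − 0) = +0.0006875
Flow direction (−∇h) has components (-0.004364 E, -0.0006875 N).
Azimuth = atan2(E, N) = atan2(-0.004364, -0.0006875) = 261.0° ≈ 261°.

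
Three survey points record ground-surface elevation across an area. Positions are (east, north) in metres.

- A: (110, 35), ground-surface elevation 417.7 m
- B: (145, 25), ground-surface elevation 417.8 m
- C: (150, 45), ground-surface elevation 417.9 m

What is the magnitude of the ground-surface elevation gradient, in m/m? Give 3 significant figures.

With z = a·x + b·y + c and A as origin, the differences give:
  35·a + (-10)·b = +0.1
  40·a + 10·b = +0.2
Eliminate b (×10 and ×(-10), subtract): 750·a = 3.00 → a = ∂z/∂x = +0.004000
Back-substitute: b = ∂z/∂y = +0.004000.
|∇f| = √(0.004000² + 0.004000²) = 0.005657 m/m

0.00566 m/m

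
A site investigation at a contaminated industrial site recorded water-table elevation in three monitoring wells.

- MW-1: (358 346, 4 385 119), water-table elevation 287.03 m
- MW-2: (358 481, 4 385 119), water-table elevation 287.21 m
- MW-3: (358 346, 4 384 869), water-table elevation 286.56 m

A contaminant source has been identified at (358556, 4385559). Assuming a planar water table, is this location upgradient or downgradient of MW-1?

∂h/∂x = (287.21 − 287.03) / (358481 − 358346) = +0.001333
∂h/∂y = (286.56 − 287.03) / (4384869 − 4385119) = +0.001880
Head at (358556, 4385559) = 287.03 + (+0.001333)·(210) + (+0.001880)·(440) = 288.14 m.
That is higher than the 287.03 m at MW-1, so the point is upgradient.

upgradient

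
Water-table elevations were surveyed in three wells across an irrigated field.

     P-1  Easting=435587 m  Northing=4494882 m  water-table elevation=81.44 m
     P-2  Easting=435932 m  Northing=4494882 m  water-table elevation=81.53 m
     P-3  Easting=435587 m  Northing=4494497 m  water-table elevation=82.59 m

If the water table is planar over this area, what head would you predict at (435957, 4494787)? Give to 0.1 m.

∂h/∂x = (81.53 − 81.44) / (435932 − 435587) = +0.0002609
∂h/∂y = (82.59 − 81.44) / (4494497 − 4494882) = -0.002987
h(435957, 4494787) = 81.44 + (+0.0002609)·(370) + (-0.002987)·(-95) = 81.44 +0.097 +0.284 = 81.820 m.

81.8 m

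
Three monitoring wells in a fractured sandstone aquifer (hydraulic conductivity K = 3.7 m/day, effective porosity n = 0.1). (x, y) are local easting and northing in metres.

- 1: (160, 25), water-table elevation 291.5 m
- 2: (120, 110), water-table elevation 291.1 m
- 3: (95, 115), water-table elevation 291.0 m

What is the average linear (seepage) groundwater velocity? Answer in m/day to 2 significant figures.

0.17 m/day

Differences from 1: to 2 (Δx, Δy, Δh) = (-40, 85, -0.4); to 3 = (-65, 90, -0.5).
Solve a·Δx + b·Δy = Δh: det = (-40)·90 − (-65)·85 = 1925.
∂h/∂x = [(-0.4)·90 − (-0.5)·85] / 1925 = +0.003377
∂h/∂y = [(-40)·(-0.5) − (-65)·(-0.4)] / 1925 = -0.003117
|∇h| = √(0.003377² + -0.003117²) = 0.004596
Seepage velocity v = K·i/n = 3.7 × 0.004596 / 0.1 = 0.1701 m/day.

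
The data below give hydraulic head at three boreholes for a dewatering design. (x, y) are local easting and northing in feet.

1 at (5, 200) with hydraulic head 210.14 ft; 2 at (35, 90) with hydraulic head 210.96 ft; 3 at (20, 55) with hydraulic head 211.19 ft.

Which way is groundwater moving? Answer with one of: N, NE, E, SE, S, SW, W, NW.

N

Differences from 1: to 2 (Δx, Δy, Δh) = (30, -110, +0.82); to 3 = (15, -145, +1.05).
Solve a·Δx + b·Δy = Δh: det = 30·(-145) − 15·(-110) = -2700.
∂h/∂x = [(+0.82)·(-145) − (+1.05)·(-110)] / -2700 = +0.001259
∂h/∂y = [30·(+1.05) − 15·(+0.82)] / -2700 = -0.007111
Flow = −∇h = (-0.001259 east, +0.007111 north), which points north.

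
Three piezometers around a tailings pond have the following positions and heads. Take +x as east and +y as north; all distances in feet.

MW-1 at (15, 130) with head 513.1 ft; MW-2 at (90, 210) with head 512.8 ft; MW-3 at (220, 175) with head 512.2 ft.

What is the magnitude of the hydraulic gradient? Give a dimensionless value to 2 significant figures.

Taking MW-1 as reference: MW-2−MW-1 = (75, 80, -0.3); MW-3−MW-1 = (205, 45, -0.9).
Determinant of the coordinate differences = 75·45 − 205·80 = -13025.
∂h/∂x = [(-0.3)·45 − (-0.9)·80] / -13025 = -0.004491
∂h/∂y = [75·(-0.9) − 205·(-0.3)] / -13025 = +0.0004607
|∇h| = √(-0.004491² + 0.0004607²) = 0.004515

0.0045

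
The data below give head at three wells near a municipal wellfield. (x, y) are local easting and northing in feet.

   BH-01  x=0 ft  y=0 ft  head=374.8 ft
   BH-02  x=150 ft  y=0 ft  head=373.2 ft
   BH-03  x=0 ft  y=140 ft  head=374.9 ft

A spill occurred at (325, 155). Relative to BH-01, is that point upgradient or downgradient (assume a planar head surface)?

downgradient

∂h/∂x = (373.2 − 374.8) / (150 − 0) = -0.01067
∂h/∂y = (374.9 − 374.8) / (140 − 0) = +0.0007143
Head at (325, 155) = 374.8 + (-0.01067)·(325) + (+0.0007143)·(155) = 371.44 ft.
That is lower than the 374.8 ft at BH-01, so the point is downgradient.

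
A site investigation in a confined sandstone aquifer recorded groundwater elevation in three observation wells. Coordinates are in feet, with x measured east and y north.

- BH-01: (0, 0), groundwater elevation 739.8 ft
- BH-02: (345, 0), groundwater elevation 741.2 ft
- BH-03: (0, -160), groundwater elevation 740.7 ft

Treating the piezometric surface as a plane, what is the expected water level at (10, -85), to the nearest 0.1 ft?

740.3 ft

∂h/∂x = (741.2 − 739.8) / (345 − 0) = +0.004058
∂h/∂y = (740.7 − 739.8) / (-160 − 0) = -0.005625
h(10, -85) = 739.8 + (+0.004058)·(10) + (-0.005625)·(-85) = 739.8 +0.041 +0.478 = 740.319 ft.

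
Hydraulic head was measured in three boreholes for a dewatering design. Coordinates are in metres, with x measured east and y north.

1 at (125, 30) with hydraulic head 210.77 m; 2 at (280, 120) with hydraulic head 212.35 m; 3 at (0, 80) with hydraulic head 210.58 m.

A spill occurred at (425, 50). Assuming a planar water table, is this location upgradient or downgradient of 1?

upgradient

Taking 1 as reference: 2−1 = (155, 90, +1.58); 3−1 = (-125, 50, -0.19).
Determinant of the coordinate differences = 155·50 − (-125)·90 = 19000.
∂h/∂x = [(+1.58)·50 − (-0.19)·90] / 19000 = +0.005058
∂h/∂y = [155·(-0.19) − (-125)·(+1.58)] / 19000 = +0.008845
Head at (425, 50) = 210.77 + (+0.005058)·(300) + (+0.008845)·(20) = 212.46 m.
That is higher than the 210.77 m at 1, so the point is upgradient.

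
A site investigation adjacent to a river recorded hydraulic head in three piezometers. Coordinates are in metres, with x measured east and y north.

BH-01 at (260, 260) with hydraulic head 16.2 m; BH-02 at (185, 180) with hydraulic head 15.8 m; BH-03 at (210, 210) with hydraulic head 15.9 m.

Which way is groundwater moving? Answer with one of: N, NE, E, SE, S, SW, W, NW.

NW

Three-point gradient (reference BH-01): Δ to BH-02 = (-75, -80, -0.4), Δ to BH-03 = (-50, -50, -0.3).
∂h/∂x = +0.01600, ∂h/∂y = -0.010000 (det = -250).
Flow = −∇h = (-0.01600 east, +0.010000 north), which points northwest.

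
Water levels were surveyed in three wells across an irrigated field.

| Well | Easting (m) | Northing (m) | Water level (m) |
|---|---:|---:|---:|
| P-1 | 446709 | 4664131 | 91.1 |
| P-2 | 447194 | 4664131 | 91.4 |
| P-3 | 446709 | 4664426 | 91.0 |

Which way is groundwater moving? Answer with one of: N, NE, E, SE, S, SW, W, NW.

NW

∂h/∂x = (91.4 − 91.1) / (447194 − 446709) = +0.0006186
∂h/∂y = (91.0 − 91.1) / (4664426 − 4664131) = -0.0003390
Flow = −∇h = (-0.0006186 east, +0.0003390 north), which points northwest.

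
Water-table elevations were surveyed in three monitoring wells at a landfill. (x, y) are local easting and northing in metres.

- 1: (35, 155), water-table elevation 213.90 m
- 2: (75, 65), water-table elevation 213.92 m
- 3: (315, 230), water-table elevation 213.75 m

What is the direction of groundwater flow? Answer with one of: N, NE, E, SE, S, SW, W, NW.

Three-point gradient (reference 1): Δ to 2 = (40, -90, +0.02), Δ to 3 = (280, 75, -0.15).
∂h/∂x = -0.0004255, ∂h/∂y = -0.0004113 (det = 28200).
Flow = −∇h = (+0.0004255 east, +0.0004113 north), which points northeast.

NE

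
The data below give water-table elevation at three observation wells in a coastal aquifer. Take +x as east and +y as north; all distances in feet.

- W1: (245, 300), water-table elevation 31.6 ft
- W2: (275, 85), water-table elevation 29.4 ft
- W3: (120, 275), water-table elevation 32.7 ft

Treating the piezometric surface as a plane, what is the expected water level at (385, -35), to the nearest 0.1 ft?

27.2 ft

With h = a·x + b·y + c and W1 as origin, the differences give:
  30·a + (-215)·b = -2.2
  (-125)·a + (-25)·b = +1.1
Eliminate b (×(-25) and ×(-215), subtract): -27625·a = 291.50 → a = ∂h/∂x = -0.01055
Back-substitute: b = ∂h/∂y = +0.008760.
h(385, -35) = 31.6 + (-0.01055)·(140) + (+0.008760)·(-335) = 31.6 -1.477 -2.935 = 27.188 ft.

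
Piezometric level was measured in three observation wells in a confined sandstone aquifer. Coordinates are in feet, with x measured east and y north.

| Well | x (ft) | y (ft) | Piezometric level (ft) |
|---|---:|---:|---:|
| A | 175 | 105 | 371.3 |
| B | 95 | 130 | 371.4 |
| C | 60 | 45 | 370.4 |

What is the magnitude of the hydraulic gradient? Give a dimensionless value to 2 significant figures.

0.011

Taking A as reference: B−A = (-80, 25, +0.1); C−A = (-115, -60, -0.9).
Solve a·Δx + b·Δy = Δh: det = (-80)·(-60) − (-115)·25 = 7675.
∂h/∂x = [(+0.1)·(-60) − (-0.9)·25] / 7675 = +0.002150
∂h/∂y = [(-80)·(-0.9) − (-115)·(+0.1)] / 7675 = +0.01088
|∇h| = √(0.002150² + 0.01088²) = 0.01109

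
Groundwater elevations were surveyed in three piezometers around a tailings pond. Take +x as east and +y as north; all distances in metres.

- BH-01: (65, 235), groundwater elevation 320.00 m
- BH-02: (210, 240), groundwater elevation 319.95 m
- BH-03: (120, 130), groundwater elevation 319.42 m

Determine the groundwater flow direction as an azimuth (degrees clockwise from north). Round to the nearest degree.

174°

With h = a·x + b·y + c and BH-01 as origin, the differences give:
  145·a + 5·b = -0.05
  55·a + (-105)·b = -0.58
Eliminate b (×(-105) and ×5, subtract): -15500·a = 8.150 → a = ∂h/∂x = -0.0005258
Back-substitute: b = ∂h/∂y = +0.005248.
Flow direction (−∇h) has components (+0.0005258 E, -0.005248 N).
Azimuth = atan2(E, N) = atan2(+0.0005258, -0.005248) = 174.3° ≈ 174°.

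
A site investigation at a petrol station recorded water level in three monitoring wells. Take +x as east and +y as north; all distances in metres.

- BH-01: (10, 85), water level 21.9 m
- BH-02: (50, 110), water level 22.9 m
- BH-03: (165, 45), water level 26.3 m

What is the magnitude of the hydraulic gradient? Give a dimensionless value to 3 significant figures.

With h = a·x + b·y + c and BH-01 as origin, the differences give:
  40·a + 25·b = +1.0
  155·a + (-40)·b = +4.4
Eliminate b (×(-40) and ×25, subtract): -5475·a = -150.00 → a = ∂h/∂x = +0.02740
Back-substitute: b = ∂h/∂y = -0.003836.
|∇h| = √(0.02740² + -0.003836²) = 0.02767

0.0277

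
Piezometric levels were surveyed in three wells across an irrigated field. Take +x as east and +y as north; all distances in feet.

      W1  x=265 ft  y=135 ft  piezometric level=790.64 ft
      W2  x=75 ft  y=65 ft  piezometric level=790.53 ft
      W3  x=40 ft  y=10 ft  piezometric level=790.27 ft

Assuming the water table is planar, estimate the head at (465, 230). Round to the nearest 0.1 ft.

790.9 ft

With h = a·x + b·y + c and W1 as origin, the differences give:
  (-190)·a + (-70)·b = -0.11
  (-225)·a + (-125)·b = -0.37
Eliminate b (×(-125) and ×(-70), subtract): 8000·a = -12.150 → a = ∂h/∂x = -0.001519
Back-substitute: b = ∂h/∂y = +0.005694.
h(465, 230) = 790.64 + (-0.001519)·(200) + (+0.005694)·(95) = 790.64 -0.304 +0.541 = 790.877 ft.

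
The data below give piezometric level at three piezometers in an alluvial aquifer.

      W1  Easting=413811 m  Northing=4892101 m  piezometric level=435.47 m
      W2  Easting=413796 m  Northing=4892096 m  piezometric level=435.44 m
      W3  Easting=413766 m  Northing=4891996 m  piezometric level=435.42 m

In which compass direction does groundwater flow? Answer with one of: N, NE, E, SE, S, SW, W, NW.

With h = a·x + b·y + c and W1 as origin, the differences give:
  (-15)·a + (-5)·b = -0.03
  (-45)·a + (-105)·b = -0.05
Eliminate b (×(-105) and ×(-5), subtract): 1350·a = 2.900 → a = ∂h/∂x = +0.002148
Back-substitute: b = ∂h/∂y = -0.0004444.
Flow = −∇h = (-0.002148 east, +0.0004444 north), which points west.

W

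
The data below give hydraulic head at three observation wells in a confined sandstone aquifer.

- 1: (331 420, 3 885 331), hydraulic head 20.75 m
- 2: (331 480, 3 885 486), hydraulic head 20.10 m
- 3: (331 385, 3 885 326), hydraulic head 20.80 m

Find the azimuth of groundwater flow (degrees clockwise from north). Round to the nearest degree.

With h = a·x + b·y + c and 1 as origin, the differences give:
  60·a + 155·b = -0.65
  (-35)·a + (-5)·b = +0.05
Eliminate b (×(-5) and ×155, subtract): 5125·a = -4.500 → a = ∂h/∂x = -0.0008780
Back-substitute: b = ∂h/∂y = -0.003854.
Flow direction (−∇h) has components (+0.0008780 E, +0.003854 N).
Azimuth = atan2(E, N) = atan2(+0.0008780, +0.003854) = 12.8° ≈ 013°.

013°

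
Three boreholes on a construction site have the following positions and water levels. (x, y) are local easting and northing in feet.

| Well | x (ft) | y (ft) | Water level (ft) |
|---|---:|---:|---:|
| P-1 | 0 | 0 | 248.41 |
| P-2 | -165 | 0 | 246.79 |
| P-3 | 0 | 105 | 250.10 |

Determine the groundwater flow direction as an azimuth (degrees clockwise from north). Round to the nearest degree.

211°

∂h/∂x = (246.79 − 248.41) / (-165 − 0) = +0.009818
∂h/∂y = (250.10 − 248.41) / (105 − 0) = +0.01610
Flow direction (−∇h) has components (-0.009818 E, -0.01610 N).
Azimuth = atan2(E, N) = atan2(-0.009818, -0.01610) = 211.4° ≈ 211°.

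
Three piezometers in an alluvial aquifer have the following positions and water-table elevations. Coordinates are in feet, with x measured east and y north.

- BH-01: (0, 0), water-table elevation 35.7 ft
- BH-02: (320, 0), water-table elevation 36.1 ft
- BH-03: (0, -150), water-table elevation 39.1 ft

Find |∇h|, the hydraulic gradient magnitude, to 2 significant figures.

0.023

∂h/∂x = (36.1 − 35.7) / (320 − 0) = +0.001250
∂h/∂y = (39.1 − 35.7) / (-150 − 0) = -0.02267
|∇h| = √(0.001250² + -0.02267²) = 0.0227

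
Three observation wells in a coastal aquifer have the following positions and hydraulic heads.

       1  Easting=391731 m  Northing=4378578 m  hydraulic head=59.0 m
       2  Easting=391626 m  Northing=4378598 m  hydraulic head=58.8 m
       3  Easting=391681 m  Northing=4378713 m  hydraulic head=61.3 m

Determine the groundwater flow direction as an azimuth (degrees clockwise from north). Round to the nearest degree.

Differences from 1: to 2 (Δx, Δy, Δh) = (-105, 20, -0.2); to 3 = (-50, 135, +2.3).
Solve a·Δx + b·Δy = Δh: det = (-105)·135 − (-50)·20 = -13175.
∂h/∂x = [(-0.2)·135 − (+2.3)·20] / -13175 = +0.005541
∂h/∂y = [(-105)·(+2.3) − (-50)·(-0.2)] / -13175 = +0.01909
Flow direction (−∇h) has components (-0.005541 E, -0.01909 N).
Azimuth = atan2(E, N) = atan2(-0.005541, -0.01909) = 196.2° ≈ 196°.

196°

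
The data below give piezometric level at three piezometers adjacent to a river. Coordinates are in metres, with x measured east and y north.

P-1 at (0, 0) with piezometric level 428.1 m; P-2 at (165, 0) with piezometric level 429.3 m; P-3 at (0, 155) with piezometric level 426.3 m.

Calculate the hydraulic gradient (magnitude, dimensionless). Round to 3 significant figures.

∂h/∂x = (429.3 − 428.1) / (165 − 0) = +0.007273
∂h/∂y = (426.3 − 428.1) / (155 − 0) = -0.01161
|∇h| = √(0.007273² + -0.01161²) = 0.0137

0.0137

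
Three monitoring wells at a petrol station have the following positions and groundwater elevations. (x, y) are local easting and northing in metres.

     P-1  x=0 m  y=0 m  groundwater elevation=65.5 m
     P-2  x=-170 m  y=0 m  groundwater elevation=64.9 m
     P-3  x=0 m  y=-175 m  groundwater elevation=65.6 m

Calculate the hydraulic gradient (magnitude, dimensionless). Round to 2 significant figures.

0.0036

∂h/∂x = (64.9 − 65.5) / (-170 − 0) = +0.003529
∂h/∂y = (65.6 − 65.5) / (-175 − 0) = -0.0005714
|∇h| = √(0.003529² + -0.0005714²) = 0.003575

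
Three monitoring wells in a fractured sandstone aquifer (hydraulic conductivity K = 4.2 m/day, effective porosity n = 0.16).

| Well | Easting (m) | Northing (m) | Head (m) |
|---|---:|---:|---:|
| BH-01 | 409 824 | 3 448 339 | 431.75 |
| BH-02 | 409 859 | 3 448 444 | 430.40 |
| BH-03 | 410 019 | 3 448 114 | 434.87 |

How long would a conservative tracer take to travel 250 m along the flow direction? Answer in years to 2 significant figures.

2.0 years

Differences from BH-01: to BH-02 (Δx, Δy, Δh) = (35, 105, -1.35); to BH-03 = (195, -225, +3.12).
Solve a·Δx + b·Δy = Δh: det = 35·(-225) − 195·105 = -28350.
∂h/∂x = [(-1.35)·(-225) − (+3.12)·105] / -28350 = +0.0008413
∂h/∂y = [35·(+3.12) − 195·(-1.35)] / -28350 = -0.01314
|∇h| = √(0.0008413² + -0.01314²) = 0.01317
Seepage velocity v = K·i/n = 4.2 × 0.01317 / 0.16 = 0.3457 m/day.
t = 250 / 0.3457 = 723.2 days = 1.98 years.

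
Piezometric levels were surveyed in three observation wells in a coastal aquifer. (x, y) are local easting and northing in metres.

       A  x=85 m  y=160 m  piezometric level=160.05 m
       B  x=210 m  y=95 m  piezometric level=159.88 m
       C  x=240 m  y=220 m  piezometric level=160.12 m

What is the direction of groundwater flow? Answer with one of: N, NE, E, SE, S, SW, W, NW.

S

Taking A as reference: B−A = (125, -65, -0.17); C−A = (155, 60, +0.07).
Solve a·Δx + b·Δy = Δh: det = 125·60 − 155·(-65) = 17575.
∂h/∂x = [(-0.17)·60 − (+0.07)·(-65)] / 17575 = -0.0003215
∂h/∂y = [125·(+0.07) − 155·(-0.17)] / 17575 = +0.001997
Flow = −∇h = (+0.0003215 east, -0.001997 north), which points south.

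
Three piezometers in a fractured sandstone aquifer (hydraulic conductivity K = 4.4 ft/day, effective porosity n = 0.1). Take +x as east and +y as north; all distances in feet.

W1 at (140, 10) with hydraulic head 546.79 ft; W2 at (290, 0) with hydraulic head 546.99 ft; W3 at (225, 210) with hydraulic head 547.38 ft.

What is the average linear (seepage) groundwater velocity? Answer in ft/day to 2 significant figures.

0.12 ft/day

Taking W1 as reference: W2−W1 = (150, -10, +0.20); W3−W1 = (85, 200, +0.59).
Determinant of the coordinate differences = 150·200 − 85·(-10) = 30850.
∂h/∂x = [(+0.20)·200 − (+0.59)·(-10)] / 30850 = +0.001488
∂h/∂y = [150·(+0.59) − 85·(+0.20)] / 30850 = +0.002318
|∇h| = √(0.001488² + 0.002318²) = 0.002754
Seepage velocity v = K·i/n = 4.4 × 0.002754 / 0.1 = 0.1212 ft/day.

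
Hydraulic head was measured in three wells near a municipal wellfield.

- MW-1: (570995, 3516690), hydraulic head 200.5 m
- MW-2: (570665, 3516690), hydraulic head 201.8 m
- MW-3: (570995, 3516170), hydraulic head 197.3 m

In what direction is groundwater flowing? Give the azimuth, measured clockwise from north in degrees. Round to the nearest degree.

147°

∂h/∂x = (201.8 − 200.5) / (570665 − 570995) = -0.003939
∂h/∂y = (197.3 − 200.5) / (3516170 − 3516690) = +0.006154
Flow direction (−∇h) has components (+0.003939 E, -0.006154 N).
Azimuth = atan2(E, N) = atan2(+0.003939, -0.006154) = 147.4° ≈ 147°.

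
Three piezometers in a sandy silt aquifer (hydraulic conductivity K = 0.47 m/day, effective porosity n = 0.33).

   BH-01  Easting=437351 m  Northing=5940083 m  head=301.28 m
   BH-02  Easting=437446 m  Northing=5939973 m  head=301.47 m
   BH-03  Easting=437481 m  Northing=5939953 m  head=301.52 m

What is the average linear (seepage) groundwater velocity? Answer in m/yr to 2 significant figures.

Three-point gradient (reference BH-01): Δ to BH-02 = (95, -110, +0.19), Δ to BH-03 = (130, -130, +0.24).
∂h/∂x = +0.0008718, ∂h/∂y = -0.0009744 (det = 1950).
|∇h| = √(0.0008718² + -0.0009744²) = 0.001307
Seepage velocity v = K·i/n = 0.47 × 0.001307 / 0.33 = 0.001861 m/day = 0.6797 m/yr.

0.68 m/yr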